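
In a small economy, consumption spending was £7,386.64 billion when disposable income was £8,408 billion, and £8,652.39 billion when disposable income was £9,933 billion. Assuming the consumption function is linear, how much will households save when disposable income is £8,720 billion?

S = 1074.4

MPC = (8652.39 − 7386.64)/(9933 − 8408) = 1265.75/1525 = 0.83
a = 7386.64 − 0.83(8408) = 7386.64 − 6978.64 = 408
C = 408 + 0.83(8720) = 7645.6
S = 8720 − 7645.6 = 1074.4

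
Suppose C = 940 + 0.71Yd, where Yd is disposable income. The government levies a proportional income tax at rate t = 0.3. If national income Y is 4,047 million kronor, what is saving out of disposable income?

Yd = (1 − 0.3)(4047) = 0.7(4047) = 2832.9
C = 940 + 0.71(2832.9) = 940 + 2011.359 = 2951.359
S = Yd − C = 2832.9 − 2951.359 = -118.459

S = -118.459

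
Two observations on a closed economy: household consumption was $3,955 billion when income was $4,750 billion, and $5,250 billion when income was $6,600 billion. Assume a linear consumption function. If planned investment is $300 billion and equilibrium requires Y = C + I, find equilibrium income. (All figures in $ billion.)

Y = 3100

MPC = (5250 − 3955)/(6600 − 4750) = 1295/1850 = 0.7
a = 3955 − 0.7(4750) = 630
Equilibrium: Y = 630 + 0.7Y + 300
0.3Y = 930, so Y = 930/0.3 = 3100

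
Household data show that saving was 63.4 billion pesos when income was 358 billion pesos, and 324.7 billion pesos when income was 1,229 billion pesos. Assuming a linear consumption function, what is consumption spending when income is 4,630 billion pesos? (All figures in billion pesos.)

C = 3285

MPS = ΔS/ΔY = (324.7 − 63.4)/(1229 − 358) = 261.3/871 = 0.3
MPC = 1 − MPS = 0.7
Autonomous saving = 63.4 − 0.3(358) = -44, so a = 44
C = 44 + 0.7(4630) = 44 + 3241 = 3285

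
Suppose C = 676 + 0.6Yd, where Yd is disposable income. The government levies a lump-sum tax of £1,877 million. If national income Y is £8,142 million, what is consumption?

Yd = Y − T = 8142 − 1877 = 6265
C = 676 + 0.6(6265) = 676 + 3759 = 4435

C = 4435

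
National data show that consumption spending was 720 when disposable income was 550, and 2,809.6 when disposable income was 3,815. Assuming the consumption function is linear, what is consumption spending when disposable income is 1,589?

C = 1384.96

MPC = (2809.6 − 720)/(3815 − 550) = 2089.6/3265 = 0.64
a = 720 − 0.64(550) = 720 − 352 = 368
C = 368 + 0.64(1589) = 368 + 1016.96 = 1384.96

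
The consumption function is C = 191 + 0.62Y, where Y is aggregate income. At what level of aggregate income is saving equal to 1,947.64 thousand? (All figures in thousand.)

Y = 5628

S = Y − C = -191 + 0.38Y
-191 + 0.38Y = 1947.64, so 0.38Y = 2138.64 and Y = 5628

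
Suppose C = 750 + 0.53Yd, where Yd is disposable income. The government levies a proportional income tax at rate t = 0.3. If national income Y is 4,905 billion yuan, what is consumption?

C = 2569.755

Yd = (1 − 0.3)(4905) = 0.7(4905) = 3433.5
C = 750 + 0.53(3433.5) = 750 + 1819.755 = 2569.755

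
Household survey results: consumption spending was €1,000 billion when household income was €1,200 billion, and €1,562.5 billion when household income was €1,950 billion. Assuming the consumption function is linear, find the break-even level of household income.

Y = 400

MPC = (1562.5 − 1000)/(1950 − 1200) = 562.5/750 = 0.75
a = 1000 − 0.75(1200) = 1000 − 900 = 100
Break-even: Y = a/(1−MPC) = 100/0.25 = 400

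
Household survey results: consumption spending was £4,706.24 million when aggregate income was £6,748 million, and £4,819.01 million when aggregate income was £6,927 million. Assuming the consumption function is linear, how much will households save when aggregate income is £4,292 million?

MPC = (4819.01 − 4706.24)/(6927 − 6748) = 112.77/179 = 0.63
a = 4706.24 − 0.63(6748) = 4706.24 − 4251.24 = 455
C = 455 + 0.63(4292) = 3158.96
S = 4292 − 3158.96 = 1133.04

S = 1133.04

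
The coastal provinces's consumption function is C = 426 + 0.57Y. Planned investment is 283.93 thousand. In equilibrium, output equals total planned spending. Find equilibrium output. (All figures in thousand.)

Y = 1651

Y = C + I = 426 + 0.57Y + 283.93
Y − 0.57Y = 709.93
0.43Y = 709.93, so Y = 709.93/0.43 = 1651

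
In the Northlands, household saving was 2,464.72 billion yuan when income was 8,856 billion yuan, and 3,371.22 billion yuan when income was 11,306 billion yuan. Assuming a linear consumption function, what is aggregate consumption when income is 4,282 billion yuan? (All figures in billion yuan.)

C = 3509.66

MPS = ΔS/ΔY = (3371.22 − 2464.72)/(11306 − 8856) = 906.5/2450 = 0.37
MPC = 1 − MPS = 0.63
Autonomous saving = 2464.72 − 0.37(8856) = -812, so a = 812
C = 812 + 0.63(4282) = 812 + 2697.66 = 3509.66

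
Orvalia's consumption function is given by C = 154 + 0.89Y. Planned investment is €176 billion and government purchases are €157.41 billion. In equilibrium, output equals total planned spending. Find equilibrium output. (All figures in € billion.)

Y = 4431

Y = C + I + G = 154 + 0.89Y + 176 + 157.41
Y − 0.89Y = 487.41
0.11Y = 487.41, so Y = 487.41/0.11 = 4431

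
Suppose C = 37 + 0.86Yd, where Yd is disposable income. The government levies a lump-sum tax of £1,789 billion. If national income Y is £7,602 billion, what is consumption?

Yd = Y − T = 7602 − 1789 = 5813
C = 37 + 0.86(5813) = 37 + 4999.18 = 5036.18

C = 5036.18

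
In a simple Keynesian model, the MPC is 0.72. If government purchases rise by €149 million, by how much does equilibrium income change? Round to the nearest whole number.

ΔY ≈ 532

The multiplier is 1/(1 − MPC) = 1/0.28.
ΔY = 149/0.28 = 532.14 ≈ 532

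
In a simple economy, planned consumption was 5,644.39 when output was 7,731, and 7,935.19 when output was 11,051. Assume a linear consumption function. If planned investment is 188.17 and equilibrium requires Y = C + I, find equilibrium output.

Y = 1607

MPC = (7935.19 − 5644.39)/(11051 − 7731) = 2290.8/3320 = 0.69
a = 5644.39 − 0.69(7731) = 310
Equilibrium: Y = 310 + 0.69Y + 188.17
0.31Y = 498.17, so Y = 498.17/0.31 = 1607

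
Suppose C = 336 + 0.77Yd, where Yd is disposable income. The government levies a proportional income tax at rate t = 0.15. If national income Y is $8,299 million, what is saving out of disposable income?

S = 1286.4545

Yd = (1 − 0.15)(8299) = 0.85(8299) = 7054.15
C = 336 + 0.77(7054.15) = 336 + 5431.6955 = 5767.6955
S = Yd − C = 7054.15 − 5767.6955 = 1286.4545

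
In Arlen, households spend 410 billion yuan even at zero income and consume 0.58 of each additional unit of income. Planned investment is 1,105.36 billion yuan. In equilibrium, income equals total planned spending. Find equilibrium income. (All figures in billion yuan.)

Y = C + I = 410 + 0.58Y + 1105.36
Y − 0.58Y = 1515.36
0.42Y = 1515.36, so Y = 1515.36/0.42 = 3608

Y = 3608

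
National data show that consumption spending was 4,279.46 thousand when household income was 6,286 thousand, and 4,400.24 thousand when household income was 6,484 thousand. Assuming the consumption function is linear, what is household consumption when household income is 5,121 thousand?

C = 3568.81

MPC = (4400.24 − 4279.46)/(6484 − 6286) = 120.78/198 = 0.61
a = 4279.46 − 0.61(6286) = 4279.46 − 3834.46 = 445
C = 445 + 0.61(5121) = 445 + 3123.81 = 3568.81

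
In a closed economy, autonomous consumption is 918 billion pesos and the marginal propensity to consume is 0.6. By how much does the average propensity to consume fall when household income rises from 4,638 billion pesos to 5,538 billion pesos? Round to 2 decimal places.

ΔAPC = 0.03

At Y = 4638: C = 918 + 0.6(4638) = 3700.8, APC = 3700.8/4638 = 0.798
At Y = 5538: C = 4240.8, APC = 4240.8/5538 = 0.766
Fall in APC = 0.798 − 0.766 = 0.032 ≈ 0.03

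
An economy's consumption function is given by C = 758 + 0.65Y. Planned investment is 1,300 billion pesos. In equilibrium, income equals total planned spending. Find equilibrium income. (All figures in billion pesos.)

Y = C + I = 758 + 0.65Y + 1300
Y − 0.65Y = 2058
0.35Y = 2058, so Y = 2058/0.35 = 5880

Y = 5880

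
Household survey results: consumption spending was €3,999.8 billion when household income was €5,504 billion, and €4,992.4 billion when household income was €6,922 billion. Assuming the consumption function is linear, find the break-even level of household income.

Y = 490

MPC = (4992.4 − 3999.8)/(6922 − 5504) = 992.6/1418 = 0.7
a = 3999.8 − 0.7(5504) = 3999.8 − 3852.8 = 147
Break-even: Y = a/(1−MPC) = 147/0.3 = 490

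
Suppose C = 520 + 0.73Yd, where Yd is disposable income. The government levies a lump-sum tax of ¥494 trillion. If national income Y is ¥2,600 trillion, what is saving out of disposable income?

S = 48.62

Yd = Y − T = 2600 − 494 = 2106
C = 520 + 0.73(2106) = 520 + 1537.38 = 2057.38
S = Yd − C = 2106 − 2057.38 = 48.62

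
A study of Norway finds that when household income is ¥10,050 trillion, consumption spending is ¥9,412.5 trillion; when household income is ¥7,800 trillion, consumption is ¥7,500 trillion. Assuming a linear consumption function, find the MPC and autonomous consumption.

MPC = 0.85; a = 870

MPC = ΔC/ΔY = (9412.5 − 7500)/(10050 − 7800) = 1912.5/2250 = 0.85
a = C − MPC·Y = 7500 − 0.85(7800) = 7500 − 6630 = 870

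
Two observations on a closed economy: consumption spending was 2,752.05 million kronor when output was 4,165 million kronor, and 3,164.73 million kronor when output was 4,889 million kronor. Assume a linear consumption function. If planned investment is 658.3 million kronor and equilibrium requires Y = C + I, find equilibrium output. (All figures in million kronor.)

Y = 2410

MPC = (3164.73 − 2752.05)/(4889 − 4165) = 412.68/724 = 0.57
a = 2752.05 − 0.57(4165) = 378
Equilibrium: Y = 378 + 0.57Y + 658.3
0.43Y = 1036.3, so Y = 1036.3/0.43 = 2410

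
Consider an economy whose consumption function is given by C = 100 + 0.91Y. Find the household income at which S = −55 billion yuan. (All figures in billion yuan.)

S = Y − C = -100 + 0.09Y
-100 + 0.09Y = -55, so 0.09Y = 45 and Y = 500

Y = 500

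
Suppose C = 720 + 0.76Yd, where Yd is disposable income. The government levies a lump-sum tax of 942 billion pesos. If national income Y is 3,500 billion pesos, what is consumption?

C = 2664.08

Yd = Y − T = 3500 − 942 = 2558
C = 720 + 0.76(2558) = 720 + 1944.08 = 2664.08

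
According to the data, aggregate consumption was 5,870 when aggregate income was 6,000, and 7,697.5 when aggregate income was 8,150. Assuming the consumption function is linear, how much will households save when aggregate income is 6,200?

S = 160

MPC = (7697.5 − 5870)/(8150 − 6000) = 1827.5/2150 = 0.85
a = 5870 − 0.85(6000) = 5870 − 5100 = 770
C = 770 + 0.85(6200) = 6040
S = 6200 − 6040 = 160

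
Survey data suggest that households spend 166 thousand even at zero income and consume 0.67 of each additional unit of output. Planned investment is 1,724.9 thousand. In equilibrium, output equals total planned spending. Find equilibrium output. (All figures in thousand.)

Y = C + I = 166 + 0.67Y + 1724.9
Y − 0.67Y = 1890.9
0.33Y = 1890.9, so Y = 1890.9/0.33 = 5730

Y = 5730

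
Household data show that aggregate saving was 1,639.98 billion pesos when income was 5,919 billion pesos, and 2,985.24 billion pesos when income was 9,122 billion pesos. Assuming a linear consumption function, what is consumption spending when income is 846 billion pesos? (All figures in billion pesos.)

C = 1336.68

MPS = ΔS/ΔY = (2985.24 − 1639.98)/(9122 − 5919) = 1345.26/3203 = 0.42
MPC = 1 − MPS = 0.58
Autonomous saving = 1639.98 − 0.42(5919) = -846, so a = 846
C = 846 + 0.58(846) = 846 + 490.68 = 1336.68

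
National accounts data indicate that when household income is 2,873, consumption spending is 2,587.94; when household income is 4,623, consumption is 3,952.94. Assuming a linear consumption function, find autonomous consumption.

a = 347

MPC = ΔC/ΔY = (3952.94 − 2587.94)/(4623 − 2873) = 1365/1750 = 0.78
a = C − MPC·Y = 2587.94 − 0.78(2873) = 2587.94 − 2240.94 = 347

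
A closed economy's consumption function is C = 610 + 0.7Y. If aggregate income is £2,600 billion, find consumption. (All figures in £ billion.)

C = 2430

C = 610 + 0.7(2600) = 610 + 1820 = 2430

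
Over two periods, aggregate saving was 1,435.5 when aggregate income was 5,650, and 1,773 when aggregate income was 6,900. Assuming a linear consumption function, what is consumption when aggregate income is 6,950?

MPS = ΔS/ΔY = (1773 − 1435.5)/(6900 − 5650) = 337.5/1250 = 0.27
MPC = 1 − MPS = 0.73
Autonomous saving = 1435.5 − 0.27(5650) = -90, so a = 90
C = 90 + 0.73(6950) = 90 + 5073.5 = 5163.5

C = 5163.5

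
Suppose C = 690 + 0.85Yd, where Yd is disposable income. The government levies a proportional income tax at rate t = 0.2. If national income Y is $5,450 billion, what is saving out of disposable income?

S = -36

Yd = (1 − 0.2)(5450) = 0.8(5450) = 4360
C = 690 + 0.85(4360) = 690 + 3706 = 4396
S = Yd − C = 4360 − 4396 = -36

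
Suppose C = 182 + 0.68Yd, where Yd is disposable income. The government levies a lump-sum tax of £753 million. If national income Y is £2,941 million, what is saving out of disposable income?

S = 518.16

Yd = Y − T = 2941 − 753 = 2188
C = 182 + 0.68(2188) = 182 + 1487.84 = 1669.84
S = Yd − C = 2188 − 1669.84 = 518.16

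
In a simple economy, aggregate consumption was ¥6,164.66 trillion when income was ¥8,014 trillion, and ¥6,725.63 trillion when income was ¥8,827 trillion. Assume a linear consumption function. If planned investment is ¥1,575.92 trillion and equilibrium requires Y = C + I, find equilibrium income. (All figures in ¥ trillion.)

Y = 7132

MPC = (6725.63 − 6164.66)/(8827 − 8014) = 560.97/813 = 0.69
a = 6164.66 − 0.69(8014) = 635
Equilibrium: Y = 635 + 0.69Y + 1575.92
0.31Y = 2210.92, so Y = 2210.92/0.31 = 7132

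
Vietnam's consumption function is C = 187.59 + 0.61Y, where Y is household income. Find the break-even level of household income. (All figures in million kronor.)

At break-even, C = Y: 187.59 + 0.61Y = Y
0.39Y = 187.59, so Y = 187.59/0.39 = 481

Y = 481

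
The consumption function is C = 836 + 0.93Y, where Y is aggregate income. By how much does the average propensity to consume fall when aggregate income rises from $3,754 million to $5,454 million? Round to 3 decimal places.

ΔAPC = 0.069

At Y = 3754: C = 836 + 0.93(3754) = 4327.22, APC = 4327.22/3754 = 1.1527
At Y = 5454: C = 5908.22, APC = 5908.22/5454 = 1.0833
Fall in APC = 1.1527 − 1.0833 = 0.0694 ≈ 0.069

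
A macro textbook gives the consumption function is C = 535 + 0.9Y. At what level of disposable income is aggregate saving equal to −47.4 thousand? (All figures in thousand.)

Y = 4876

S = Y − C = -535 + 0.1Y
-535 + 0.1Y = -47.4, so 0.1Y = 487.6 and Y = 4876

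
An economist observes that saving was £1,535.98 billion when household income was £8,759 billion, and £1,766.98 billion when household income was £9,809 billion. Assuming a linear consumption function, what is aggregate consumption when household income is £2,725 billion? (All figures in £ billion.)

MPS = ΔS/ΔY = (1766.98 − 1535.98)/(9809 − 8759) = 231/1050 = 0.22
MPC = 1 − MPS = 0.78
Autonomous saving = 1535.98 − 0.22(8759) = -391, so a = 391
C = 391 + 0.78(2725) = 391 + 2125.5 = 2516.5

C = 2516.5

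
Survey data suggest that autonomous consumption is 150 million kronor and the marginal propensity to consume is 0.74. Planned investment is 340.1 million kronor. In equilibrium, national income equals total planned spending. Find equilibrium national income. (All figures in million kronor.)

Y = C + I = 150 + 0.74Y + 340.1
Y − 0.74Y = 490.1
0.26Y = 490.1, so Y = 490.1/0.26 = 1885

Y = 1885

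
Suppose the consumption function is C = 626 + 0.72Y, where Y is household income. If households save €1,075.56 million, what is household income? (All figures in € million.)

S = Y − C = -626 + 0.28Y
-626 + 0.28Y = 1075.56, so 0.28Y = 1701.56 and Y = 6077

Y = 6077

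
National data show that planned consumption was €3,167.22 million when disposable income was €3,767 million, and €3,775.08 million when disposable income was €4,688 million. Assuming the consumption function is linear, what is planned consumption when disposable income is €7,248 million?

MPC = (3775.08 − 3167.22)/(4688 − 3767) = 607.86/921 = 0.66
a = 3167.22 − 0.66(3767) = 3167.22 − 2486.22 = 681
C = 681 + 0.66(7248) = 681 + 4783.68 = 5464.68

C = 5464.68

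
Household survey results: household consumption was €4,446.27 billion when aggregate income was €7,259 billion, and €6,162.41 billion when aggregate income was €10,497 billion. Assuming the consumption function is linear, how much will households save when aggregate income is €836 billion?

MPC = (6162.41 − 4446.27)/(10497 − 7259) = 1716.14/3238 = 0.53
a = 4446.27 − 0.53(7259) = 4446.27 − 3847.27 = 599
C = 599 + 0.53(836) = 1042.08
S = 836 − 1042.08 = -206.08

S = -206.08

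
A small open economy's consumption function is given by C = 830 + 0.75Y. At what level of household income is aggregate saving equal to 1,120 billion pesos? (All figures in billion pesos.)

S = Y − C = -830 + 0.25Y
-830 + 0.25Y = 1120, so 0.25Y = 1950 and Y = 7800

Y = 7800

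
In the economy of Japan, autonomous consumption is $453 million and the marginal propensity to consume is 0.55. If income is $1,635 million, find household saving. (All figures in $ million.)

S = 282.75

C = 453 + 0.55(1635) = 453 + 899.25 = 1352.25
S = Y − C = 1635 − 1352.25 = 282.75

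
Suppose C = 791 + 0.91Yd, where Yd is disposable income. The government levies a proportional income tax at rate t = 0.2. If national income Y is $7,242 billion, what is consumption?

Yd = (1 − 0.2)(7242) = 0.8(7242) = 5793.6
C = 791 + 0.91(5793.6) = 791 + 5272.176 = 6063.176

C = 6063.176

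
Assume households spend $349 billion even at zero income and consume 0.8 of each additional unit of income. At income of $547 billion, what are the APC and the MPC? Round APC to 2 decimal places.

APC = 1.44; MPC = 0.8

MPC = 0.8 (the slope of the consumption function)
C = 349 + 0.8(547) = 786.6, so APC = 786.6/547 = 1.44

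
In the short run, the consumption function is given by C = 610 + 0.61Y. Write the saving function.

S = -610 + 0.39Y

S = Y − C = Y − (610 + 0.61Y) = -610 + (1 − 0.61)Y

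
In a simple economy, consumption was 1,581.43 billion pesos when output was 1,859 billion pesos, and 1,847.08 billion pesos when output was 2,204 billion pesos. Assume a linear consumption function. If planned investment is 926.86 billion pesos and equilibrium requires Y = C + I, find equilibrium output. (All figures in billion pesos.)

Y = 4682

MPC = (1847.08 − 1581.43)/(2204 − 1859) = 265.65/345 = 0.77
a = 1581.43 − 0.77(1859) = 150
Equilibrium: Y = 150 + 0.77Y + 926.86
0.23Y = 1076.86, so Y = 1076.86/0.23 = 4682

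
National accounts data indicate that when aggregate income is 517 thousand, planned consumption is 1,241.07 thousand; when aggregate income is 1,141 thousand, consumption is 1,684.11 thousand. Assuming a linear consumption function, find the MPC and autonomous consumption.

MPC = ΔC/ΔY = (1684.11 − 1241.07)/(1141 − 517) = 443.04/624 = 0.71
a = C − MPC·Y = 1241.07 − 0.71(517) = 1241.07 − 367.07 = 874

MPC = 0.71; a = 874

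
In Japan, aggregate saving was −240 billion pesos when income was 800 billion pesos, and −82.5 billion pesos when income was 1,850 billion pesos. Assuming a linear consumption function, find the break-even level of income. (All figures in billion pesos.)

MPS = ΔS/ΔY = (-82.5 − (-240))/(1850 − 800) = 157.5/1050 = 0.15
MPC = 1 − MPS = 0.85
From S(800) = -240: −a + 0.15(800) = -240, so a = 120 − (-240) = 360
Break-even (S = 0): Y = a/MPS = 360/0.15 = 2400

Y = 2400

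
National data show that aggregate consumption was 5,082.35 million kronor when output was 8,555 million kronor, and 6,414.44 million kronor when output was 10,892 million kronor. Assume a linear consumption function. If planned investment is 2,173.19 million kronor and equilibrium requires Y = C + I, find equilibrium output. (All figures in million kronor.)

MPC = (6414.44 − 5082.35)/(10892 − 8555) = 1332.09/2337 = 0.57
a = 5082.35 − 0.57(8555) = 206
Equilibrium: Y = 206 + 0.57Y + 2173.19
0.43Y = 2379.19, so Y = 2379.19/0.43 = 5533

Y = 5533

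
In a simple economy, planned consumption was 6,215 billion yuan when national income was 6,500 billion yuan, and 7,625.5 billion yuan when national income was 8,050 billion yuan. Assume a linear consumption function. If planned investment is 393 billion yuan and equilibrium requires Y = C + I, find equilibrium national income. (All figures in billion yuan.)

MPC = (7625.5 − 6215)/(8050 − 6500) = 1410.5/1550 = 0.91
a = 6215 − 0.91(6500) = 300
Equilibrium: Y = 300 + 0.91Y + 393
0.09Y = 693, so Y = 693/0.09 = 7700

Y = 7700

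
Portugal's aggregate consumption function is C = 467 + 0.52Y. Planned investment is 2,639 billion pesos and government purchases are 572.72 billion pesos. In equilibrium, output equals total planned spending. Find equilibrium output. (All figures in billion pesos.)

Y = 7664

Y = C + I + G = 467 + 0.52Y + 2639 + 572.72
Y − 0.52Y = 3678.72
0.48Y = 3678.72, so Y = 3678.72/0.48 = 7664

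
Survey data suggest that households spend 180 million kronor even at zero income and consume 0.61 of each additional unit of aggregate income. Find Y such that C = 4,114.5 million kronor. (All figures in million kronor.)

180 + 0.61Y = 4114.5
0.61Y = 3934.5, so Y = 3934.5/0.61 = 6450

Y = 6450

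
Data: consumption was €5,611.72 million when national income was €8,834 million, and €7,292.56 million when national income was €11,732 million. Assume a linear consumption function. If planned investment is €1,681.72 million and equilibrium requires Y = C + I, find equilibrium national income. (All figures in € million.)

Y = 5166

MPC = (7292.56 − 5611.72)/(11732 − 8834) = 1680.84/2898 = 0.58
a = 5611.72 − 0.58(8834) = 488
Equilibrium: Y = 488 + 0.58Y + 1681.72
0.42Y = 2169.72, so Y = 2169.72/0.42 = 5166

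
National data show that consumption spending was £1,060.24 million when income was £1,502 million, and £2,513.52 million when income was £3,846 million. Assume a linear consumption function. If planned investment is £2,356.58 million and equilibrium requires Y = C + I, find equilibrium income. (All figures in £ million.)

MPC = (2513.52 − 1060.24)/(3846 − 1502) = 1453.28/2344 = 0.62
a = 1060.24 − 0.62(1502) = 129
Equilibrium: Y = 129 + 0.62Y + 2356.58
0.38Y = 2485.58, so Y = 2485.58/0.38 = 6541

Y = 6541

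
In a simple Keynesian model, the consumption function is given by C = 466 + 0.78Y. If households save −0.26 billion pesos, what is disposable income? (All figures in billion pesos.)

S = Y − C = -466 + 0.22Y
-466 + 0.22Y = -0.26, so 0.22Y = 465.74 and Y = 2117

Y = 2117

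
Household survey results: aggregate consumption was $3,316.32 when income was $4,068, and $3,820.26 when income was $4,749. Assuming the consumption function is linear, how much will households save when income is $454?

MPC = (3820.26 − 3316.32)/(4749 − 4068) = 503.94/681 = 0.74
a = 3316.32 − 0.74(4068) = 3316.32 − 3010.32 = 306
C = 306 + 0.74(454) = 641.96
S = 454 − 641.96 = -187.96

S = -187.96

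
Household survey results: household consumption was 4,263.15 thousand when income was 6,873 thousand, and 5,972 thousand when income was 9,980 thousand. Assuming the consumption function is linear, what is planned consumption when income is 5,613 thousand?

MPC = (5972 − 4263.15)/(9980 − 6873) = 1708.85/3107 = 0.55
a = 4263.15 − 0.55(6873) = 4263.15 − 3780.15 = 483
C = 483 + 0.55(5613) = 483 + 3087.15 = 3570.15

C = 3570.15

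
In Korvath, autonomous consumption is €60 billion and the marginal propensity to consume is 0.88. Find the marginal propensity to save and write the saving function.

MPS = 1 − MPC = 1 − 0.88 = 0.12
S = Y − C = -60 + 0.12Y

MPS = 0.12; S = -60 + 0.12Y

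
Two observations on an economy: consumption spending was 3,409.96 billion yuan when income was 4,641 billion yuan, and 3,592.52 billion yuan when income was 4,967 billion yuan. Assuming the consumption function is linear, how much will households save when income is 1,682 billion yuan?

MPC = (3592.52 − 3409.96)/(4967 − 4641) = 182.56/326 = 0.56
a = 3409.96 − 0.56(4641) = 3409.96 − 2598.96 = 811
C = 811 + 0.56(1682) = 1752.92
S = 1682 − 1752.92 = -70.92

S = -70.92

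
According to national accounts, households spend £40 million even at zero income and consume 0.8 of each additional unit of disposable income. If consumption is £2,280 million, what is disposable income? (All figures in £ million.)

Y = 2800

40 + 0.8Y = 2280
0.8Y = 2240, so Y = 2240/0.8 = 2800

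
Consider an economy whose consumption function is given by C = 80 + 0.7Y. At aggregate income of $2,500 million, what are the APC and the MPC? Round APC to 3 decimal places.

APC = 0.732; MPC = 0.7

MPC = 0.7 (the slope of the consumption function)
C = 80 + 0.7(2500) = 1830, so APC = 1830/2500 = 0.732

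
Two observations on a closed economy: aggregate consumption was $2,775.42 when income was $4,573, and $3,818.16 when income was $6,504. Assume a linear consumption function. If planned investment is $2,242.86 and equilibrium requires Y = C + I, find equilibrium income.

MPC = (3818.16 − 2775.42)/(6504 − 4573) = 1042.74/1931 = 0.54
a = 2775.42 − 0.54(4573) = 306
Equilibrium: Y = 306 + 0.54Y + 2242.86
0.46Y = 2548.86, so Y = 2548.86/0.46 = 5541

Y = 5541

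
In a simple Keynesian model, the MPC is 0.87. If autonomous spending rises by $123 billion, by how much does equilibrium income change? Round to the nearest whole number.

The multiplier is 1/(1 − MPC) = 1/0.13.
ΔY = 123/0.13 = 946.15 ≈ 946

ΔY ≈ 946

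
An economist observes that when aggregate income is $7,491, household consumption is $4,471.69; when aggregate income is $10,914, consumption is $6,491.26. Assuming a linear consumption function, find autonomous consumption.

MPC = ΔC/ΔY = (6491.26 − 4471.69)/(10914 − 7491) = 2019.57/3423 = 0.59
a = C − MPC·Y = 4471.69 − 0.59(7491) = 4471.69 − 4419.69 = 52

a = 52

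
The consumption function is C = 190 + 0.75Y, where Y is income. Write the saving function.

S = -190 + 0.25Y

S = Y − C = Y − (190 + 0.75Y) = -190 + (1 − 0.75)Y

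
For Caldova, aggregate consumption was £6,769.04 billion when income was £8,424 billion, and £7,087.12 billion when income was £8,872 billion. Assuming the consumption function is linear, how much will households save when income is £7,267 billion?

MPC = (7087.12 − 6769.04)/(8872 − 8424) = 318.08/448 = 0.71
a = 6769.04 − 0.71(8424) = 6769.04 − 5981.04 = 788
C = 788 + 0.71(7267) = 5947.57
S = 7267 − 5947.57 = 1319.43

S = 1319.43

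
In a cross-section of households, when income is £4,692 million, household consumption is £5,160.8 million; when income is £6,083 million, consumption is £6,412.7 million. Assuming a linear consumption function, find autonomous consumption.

a = 938

MPC = ΔC/ΔY = (6412.7 − 5160.8)/(6083 − 4692) = 1251.9/1391 = 0.9
a = C − MPC·Y = 5160.8 − 0.9(4692) = 5160.8 − 4222.8 = 938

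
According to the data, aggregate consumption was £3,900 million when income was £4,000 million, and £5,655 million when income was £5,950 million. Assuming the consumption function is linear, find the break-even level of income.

Y = 3000

MPC = (5655 − 3900)/(5950 − 4000) = 1755/1950 = 0.9
a = 3900 − 0.9(4000) = 3900 − 3600 = 300
Break-even: Y = a/(1−MPC) = 300/0.1 = 3000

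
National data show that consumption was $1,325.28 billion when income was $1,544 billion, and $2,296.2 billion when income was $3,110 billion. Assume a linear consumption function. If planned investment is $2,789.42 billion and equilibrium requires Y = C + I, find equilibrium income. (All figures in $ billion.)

MPC = (2296.2 − 1325.28)/(3110 − 1544) = 970.92/1566 = 0.62
a = 1325.28 − 0.62(1544) = 368
Equilibrium: Y = 368 + 0.62Y + 2789.42
0.38Y = 3157.42, so Y = 3157.42/0.38 = 8309

Y = 8309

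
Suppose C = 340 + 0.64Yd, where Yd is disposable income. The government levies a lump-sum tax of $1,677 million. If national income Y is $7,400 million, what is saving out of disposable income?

S = 1720.28

Yd = Y − T = 7400 − 1677 = 5723
C = 340 + 0.64(5723) = 340 + 3662.72 = 4002.72
S = Yd − C = 5723 − 4002.72 = 1720.28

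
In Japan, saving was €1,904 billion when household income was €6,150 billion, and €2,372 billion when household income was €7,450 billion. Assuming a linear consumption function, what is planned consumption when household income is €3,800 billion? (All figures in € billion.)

MPS = ΔS/ΔY = (2372 − 1904)/(7450 − 6150) = 468/1300 = 0.36
MPC = 1 − MPS = 0.64
Autonomous saving = 1904 − 0.36(6150) = -310, so a = 310
C = 310 + 0.64(3800) = 310 + 2432 = 2742

C = 2742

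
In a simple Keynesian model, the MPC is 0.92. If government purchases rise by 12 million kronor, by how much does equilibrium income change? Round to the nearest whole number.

The multiplier is 1/(1 − MPC) = 1/0.08.
ΔY = 12/0.08 = 150.00 ≈ 150

ΔY ≈ 150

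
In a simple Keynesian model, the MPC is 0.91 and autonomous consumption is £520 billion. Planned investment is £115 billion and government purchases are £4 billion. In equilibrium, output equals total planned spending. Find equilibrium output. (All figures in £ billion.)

Y = C + I + G = 520 + 0.91Y + 115 + 4
Y − 0.91Y = 639
0.09Y = 639, so Y = 639/0.09 = 7100

Y = 7100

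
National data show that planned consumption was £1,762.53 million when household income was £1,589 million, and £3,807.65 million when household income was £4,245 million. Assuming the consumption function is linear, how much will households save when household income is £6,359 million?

MPC = (3807.65 − 1762.53)/(4245 − 1589) = 2045.12/2656 = 0.77
a = 1762.53 − 0.77(1589) = 1762.53 − 1223.53 = 539
C = 539 + 0.77(6359) = 5435.43
S = 6359 − 5435.43 = 923.57

S = 923.57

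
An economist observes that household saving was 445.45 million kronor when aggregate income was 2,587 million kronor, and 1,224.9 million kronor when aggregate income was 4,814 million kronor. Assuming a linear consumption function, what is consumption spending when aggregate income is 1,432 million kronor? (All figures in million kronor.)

MPS = ΔS/ΔY = (1224.9 − 445.45)/(4814 − 2587) = 779.45/2227 = 0.35
MPC = 1 − MPS = 0.65
Autonomous saving = 445.45 − 0.35(2587) = -460, so a = 460
C = 460 + 0.65(1432) = 460 + 930.8 = 1390.8

C = 1390.8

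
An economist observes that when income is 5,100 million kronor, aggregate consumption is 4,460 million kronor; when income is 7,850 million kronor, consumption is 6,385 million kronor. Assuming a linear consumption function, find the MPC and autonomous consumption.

MPC = ΔC/ΔY = (6385 − 4460)/(7850 − 5100) = 1925/2750 = 0.7
a = C − MPC·Y = 4460 − 0.7(5100) = 4460 − 3570 = 890

MPC = 0.7; a = 890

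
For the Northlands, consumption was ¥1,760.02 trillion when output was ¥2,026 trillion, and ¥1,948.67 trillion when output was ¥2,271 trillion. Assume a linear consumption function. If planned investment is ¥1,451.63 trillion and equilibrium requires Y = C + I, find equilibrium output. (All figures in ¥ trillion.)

MPC = (1948.67 − 1760.02)/(2271 − 2026) = 188.65/245 = 0.77
a = 1760.02 − 0.77(2026) = 200
Equilibrium: Y = 200 + 0.77Y + 1451.63
0.23Y = 1651.63, so Y = 1651.63/0.23 = 7181

Y = 7181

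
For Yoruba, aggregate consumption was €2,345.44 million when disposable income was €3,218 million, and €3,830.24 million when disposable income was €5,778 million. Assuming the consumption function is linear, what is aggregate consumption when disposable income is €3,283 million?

MPC = (3830.24 − 2345.44)/(5778 − 3218) = 1484.8/2560 = 0.58
a = 2345.44 − 0.58(3218) = 2345.44 − 1866.44 = 479
C = 479 + 0.58(3283) = 479 + 1904.14 = 2383.14

C = 2383.14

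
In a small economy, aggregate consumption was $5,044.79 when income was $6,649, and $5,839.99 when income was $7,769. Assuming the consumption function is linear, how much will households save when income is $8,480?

MPC = (5839.99 − 5044.79)/(7769 − 6649) = 795.2/1120 = 0.71
a = 5044.79 − 0.71(6649) = 5044.79 − 4720.79 = 324
C = 324 + 0.71(8480) = 6344.8
S = 8480 − 6344.8 = 2135.2

S = 2135.2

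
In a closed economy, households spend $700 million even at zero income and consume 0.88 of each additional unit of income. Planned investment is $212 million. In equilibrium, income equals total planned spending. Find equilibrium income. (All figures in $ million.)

Y = 7600

Y = C + I = 700 + 0.88Y + 212
Y − 0.88Y = 912
0.12Y = 912, so Y = 912/0.12 = 7600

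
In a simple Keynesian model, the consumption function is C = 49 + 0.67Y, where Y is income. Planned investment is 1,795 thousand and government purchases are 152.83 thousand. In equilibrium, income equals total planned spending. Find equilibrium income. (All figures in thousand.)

Y = 6051

Y = C + I + G = 49 + 0.67Y + 1795 + 152.83
Y − 0.67Y = 1996.83
0.33Y = 1996.83, so Y = 1996.83/0.33 = 6051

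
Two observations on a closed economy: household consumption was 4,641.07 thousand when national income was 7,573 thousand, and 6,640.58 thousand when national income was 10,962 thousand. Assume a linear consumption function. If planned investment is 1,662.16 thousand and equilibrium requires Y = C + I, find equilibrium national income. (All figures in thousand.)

MPC = (6640.58 − 4641.07)/(10962 − 7573) = 1999.51/3389 = 0.59
a = 4641.07 − 0.59(7573) = 173
Equilibrium: Y = 173 + 0.59Y + 1662.16
0.41Y = 1835.16, so Y = 1835.16/0.41 = 4476

Y = 4476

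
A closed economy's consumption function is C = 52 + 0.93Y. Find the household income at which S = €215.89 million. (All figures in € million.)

S = Y − C = -52 + 0.07Y
-52 + 0.07Y = 215.89, so 0.07Y = 267.89 and Y = 3827

Y = 3827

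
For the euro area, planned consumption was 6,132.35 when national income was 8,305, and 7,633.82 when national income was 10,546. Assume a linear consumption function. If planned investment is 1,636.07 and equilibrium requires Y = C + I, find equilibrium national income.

MPC = (7633.82 − 6132.35)/(10546 − 8305) = 1501.47/2241 = 0.67
a = 6132.35 − 0.67(8305) = 568
Equilibrium: Y = 568 + 0.67Y + 1636.07
0.33Y = 2204.07, so Y = 2204.07/0.33 = 6679

Y = 6679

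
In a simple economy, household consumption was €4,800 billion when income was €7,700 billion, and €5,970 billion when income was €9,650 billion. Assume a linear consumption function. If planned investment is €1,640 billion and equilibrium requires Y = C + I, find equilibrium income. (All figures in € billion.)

Y = 4550

MPC = (5970 − 4800)/(9650 − 7700) = 1170/1950 = 0.6
a = 4800 − 0.6(7700) = 180
Equilibrium: Y = 180 + 0.6Y + 1640
0.4Y = 1820, so Y = 1820/0.4 = 4550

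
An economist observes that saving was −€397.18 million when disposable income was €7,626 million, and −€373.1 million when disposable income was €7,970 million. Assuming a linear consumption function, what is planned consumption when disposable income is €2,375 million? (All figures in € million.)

C = 3139.75

MPS = ΔS/ΔY = (-373.1 − (-397.18))/(7970 − 7626) = 24.08/344 = 0.07
MPC = 1 − MPS = 0.93
Autonomous saving = -397.18 − 0.07(7626) = -931, so a = 931
C = 931 + 0.93(2375) = 931 + 2208.75 = 3139.75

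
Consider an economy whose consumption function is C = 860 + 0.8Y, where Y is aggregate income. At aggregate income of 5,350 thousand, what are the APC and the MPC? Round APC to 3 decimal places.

APC = 0.961; MPC = 0.8

MPC = 0.8 (the slope of the consumption function)
C = 860 + 0.8(5350) = 5140, so APC = 5140/5350 = 0.961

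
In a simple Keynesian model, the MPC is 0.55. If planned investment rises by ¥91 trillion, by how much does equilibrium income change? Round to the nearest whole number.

The multiplier is 1/(1 − MPC) = 1/0.45.
ΔY = 91/0.45 = 202.22 ≈ 202

ΔY ≈ 202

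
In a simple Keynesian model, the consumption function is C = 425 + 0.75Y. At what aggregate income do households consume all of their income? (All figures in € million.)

At break-even, C = Y: 425 + 0.75Y = Y
0.25Y = 425, so Y = 425/0.25 = 1700

Y = 1700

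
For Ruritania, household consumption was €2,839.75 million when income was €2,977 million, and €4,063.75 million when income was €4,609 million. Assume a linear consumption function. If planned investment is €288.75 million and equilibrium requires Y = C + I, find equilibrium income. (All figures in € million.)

Y = 3583

MPC = (4063.75 − 2839.75)/(4609 − 2977) = 1224/1632 = 0.75
a = 2839.75 − 0.75(2977) = 607
Equilibrium: Y = 607 + 0.75Y + 288.75
0.25Y = 895.75, so Y = 895.75/0.25 = 3583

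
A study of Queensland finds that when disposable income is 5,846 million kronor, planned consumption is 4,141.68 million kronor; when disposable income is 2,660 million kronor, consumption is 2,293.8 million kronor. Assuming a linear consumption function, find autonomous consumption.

a = 751

MPC = ΔC/ΔY = (4141.68 − 2293.8)/(5846 − 2660) = 1847.88/3186 = 0.58
a = C − MPC·Y = 2293.8 − 0.58(2660) = 2293.8 − 1542.8 = 751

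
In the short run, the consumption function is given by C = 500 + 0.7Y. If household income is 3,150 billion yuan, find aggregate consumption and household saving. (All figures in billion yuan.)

C = 2705; S = 445

C = 500 + 0.7(3150) = 500 + 2205 = 2705
S = Y − C = 3150 − 2705 = 445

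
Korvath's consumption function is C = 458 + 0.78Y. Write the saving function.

S = Y − C = Y − (458 + 0.78Y) = -458 + (1 − 0.78)Y

S = -458 + 0.22Y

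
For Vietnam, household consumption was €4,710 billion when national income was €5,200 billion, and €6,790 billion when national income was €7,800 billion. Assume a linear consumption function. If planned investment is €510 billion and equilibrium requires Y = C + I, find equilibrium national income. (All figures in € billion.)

MPC = (6790 − 4710)/(7800 − 5200) = 2080/2600 = 0.8
a = 4710 − 0.8(5200) = 550
Equilibrium: Y = 550 + 0.8Y + 510
0.2Y = 1060, so Y = 1060/0.2 = 5300

Y = 5300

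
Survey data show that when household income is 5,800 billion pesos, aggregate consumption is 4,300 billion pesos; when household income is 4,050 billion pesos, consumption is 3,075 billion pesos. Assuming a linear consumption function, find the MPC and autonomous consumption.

MPC = 0.7; a = 240

MPC = ΔC/ΔY = (4300 − 3075)/(5800 − 4050) = 1225/1750 = 0.7
a = C − MPC·Y = 3075 − 0.7(4050) = 3075 − 2835 = 240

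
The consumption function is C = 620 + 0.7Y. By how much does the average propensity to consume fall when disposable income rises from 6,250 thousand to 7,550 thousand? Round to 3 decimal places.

ΔAPC = 0.017

At Y = 6250: C = 620 + 0.7(6250) = 4995, APC = 4995/6250 = 0.7992
At Y = 7550: C = 5905, APC = 5905/7550 = 0.7821
Fall in APC = 0.7992 − 0.7821 = 0.0171 ≈ 0.017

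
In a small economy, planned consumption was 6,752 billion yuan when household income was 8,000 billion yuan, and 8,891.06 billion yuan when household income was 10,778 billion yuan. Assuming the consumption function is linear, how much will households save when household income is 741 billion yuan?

MPC = (8891.06 − 6752)/(10778 − 8000) = 2139.06/2778 = 0.77
a = 6752 − 0.77(8000) = 6752 − 6160 = 592
C = 592 + 0.77(741) = 1162.57
S = 741 − 1162.57 = -421.57

S = -421.57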